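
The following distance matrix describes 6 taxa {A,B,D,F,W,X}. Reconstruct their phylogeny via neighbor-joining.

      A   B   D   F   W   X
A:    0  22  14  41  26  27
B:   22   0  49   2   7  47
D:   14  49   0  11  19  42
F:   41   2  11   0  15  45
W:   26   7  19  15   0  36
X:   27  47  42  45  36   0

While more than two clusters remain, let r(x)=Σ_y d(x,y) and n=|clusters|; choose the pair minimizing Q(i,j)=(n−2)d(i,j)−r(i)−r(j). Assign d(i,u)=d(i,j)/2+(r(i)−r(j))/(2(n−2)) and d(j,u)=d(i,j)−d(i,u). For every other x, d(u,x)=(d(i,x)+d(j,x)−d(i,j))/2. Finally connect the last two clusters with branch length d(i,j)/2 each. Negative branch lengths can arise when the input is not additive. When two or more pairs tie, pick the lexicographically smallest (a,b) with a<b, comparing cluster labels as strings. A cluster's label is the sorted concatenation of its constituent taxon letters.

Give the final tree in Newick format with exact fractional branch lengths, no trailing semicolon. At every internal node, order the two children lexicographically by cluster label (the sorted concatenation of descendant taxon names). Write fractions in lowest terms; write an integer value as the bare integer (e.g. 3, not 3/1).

1. join B+F (d=2, Q=-233) ⇒ BF; edges |B|=21/8, |F|=-5/8
  updated: d(A,BF)=61/2, d(BF,D)=29, d(BF,W)=10, d(BF,X)=45
2. join BF+W (d=10, Q=-351/2) ⇒ BFW; edges |BF|=107/12, |W|=13/12
  updated: d(A,BFW)=93/4, d(BFW,D)=19, d(BFW,X)=71/2
3. join A+X (d=27, Q=-459/4) ⇒ AX; edges |A|=55/16, |X|=377/16
  updated: d(AX,BFW)=127/8, d(AX,D)=29/2
4. join AX+BFW (d=127/8, Q=-395/8) ⇒ ABFWX; edges |AX|=91/16, |BFW|=163/16
  updated: d(ABFWX,D)=141/16
5. join ABFWX+D (d=141/16) ⇒ ABDFWX; edges |ABFWX|=141/32, |D|=141/32
final tree: (((A:55/16,X:377/16):91/16,((B:21/8,F:-5/8):107/12,W:13/12):163/16):141/32,D:141/32)
total length: 1019/16

(((A:55/16,X:377/16):91/16,((B:21/8,F:-5/8):107/12,W:13/12):163/16):141/32,D:141/32)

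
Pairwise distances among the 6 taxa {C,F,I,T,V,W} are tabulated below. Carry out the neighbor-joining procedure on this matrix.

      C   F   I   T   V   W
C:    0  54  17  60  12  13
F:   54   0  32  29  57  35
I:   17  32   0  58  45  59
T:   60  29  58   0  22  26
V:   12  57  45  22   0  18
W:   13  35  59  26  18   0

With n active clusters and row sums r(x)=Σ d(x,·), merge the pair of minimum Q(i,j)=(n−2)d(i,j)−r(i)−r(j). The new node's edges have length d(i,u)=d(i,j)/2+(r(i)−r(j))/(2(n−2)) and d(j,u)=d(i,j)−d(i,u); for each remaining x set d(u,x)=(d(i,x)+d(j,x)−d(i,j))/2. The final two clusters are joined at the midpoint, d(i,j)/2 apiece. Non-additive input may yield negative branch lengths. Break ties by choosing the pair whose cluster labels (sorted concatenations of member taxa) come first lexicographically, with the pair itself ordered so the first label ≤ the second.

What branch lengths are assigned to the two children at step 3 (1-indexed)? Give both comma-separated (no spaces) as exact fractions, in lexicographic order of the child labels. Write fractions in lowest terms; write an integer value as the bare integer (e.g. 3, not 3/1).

105/8,55/8

step 1: merge (C,I) at d=17, Q=-299; branch lengths C→13/8, I→123/8; new cluster CI
  updated: d(CI,F)=69/2, d(CI,T)=101/2, d(CI,V)=20, d(CI,W)=55/2
step 2: merge (F,T) at d=29, Q=-196; branch lengths F→115/6, T→59/6; new cluster FT
  updated: d(CI,FT)=28, d(FT,V)=25, d(FT,W)=16
step 3: merge (CI,V) at d=20, Q=-197/2; branch lengths CI→105/8, V→55/8; new cluster CIV
  updated: d(CIV,FT)=33/2, d(CIV,W)=51/4
step 4: merge (CIV,FT) at d=33/2, Q=-181/4; branch lengths CIV→53/8, FT→79/8; new cluster CFITV
  updated: d(CFITV,W)=49/8
step 5: merge (CFITV,W) at d=49/8; branch lengths CFITV→49/16, W→49/16; new cluster CFITVW
final tree: ((((C:13/8,I:123/8):105/8,V:55/8):53/8,(F:115/6,T:59/6):79/8):49/16,W:49/16)
total length: 709/8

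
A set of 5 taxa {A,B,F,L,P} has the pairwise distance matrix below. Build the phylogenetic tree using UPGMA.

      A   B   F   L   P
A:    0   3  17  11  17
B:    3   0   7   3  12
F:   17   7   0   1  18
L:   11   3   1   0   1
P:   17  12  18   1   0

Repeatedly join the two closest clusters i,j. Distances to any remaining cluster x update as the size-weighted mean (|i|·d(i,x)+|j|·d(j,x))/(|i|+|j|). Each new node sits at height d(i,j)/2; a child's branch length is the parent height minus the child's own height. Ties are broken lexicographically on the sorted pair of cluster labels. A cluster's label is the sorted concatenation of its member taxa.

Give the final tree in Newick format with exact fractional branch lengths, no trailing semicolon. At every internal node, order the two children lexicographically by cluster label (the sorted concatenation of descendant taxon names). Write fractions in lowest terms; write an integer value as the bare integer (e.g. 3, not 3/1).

step 1: merge (F,L) at d=1; branch lengths F→1/2, L→1/2; new cluster FL
  updated: d(A,FL)=14, d(B,FL)=5, d(FL,P)=19/2
step 2: merge (A,B) at d=3; branch lengths A→3/2, B→3/2; new cluster AB
  updated: d(AB,FL)=19/2, d(AB,P)=29/2
step 3: merge (AB,FL) at d=19/2; branch lengths AB→13/4, FL→17/4; new cluster ABFL
  updated: d(ABFL,P)=12
step 4: merge (ABFL,P) at d=12; branch lengths ABFL→5/4, P→6; new cluster ABFLP
final tree: (((A:3/2,B:3/2):13/4,(F:1/2,L:1/2):17/4):5/4,P:6)
total length: 75/4

(((A:3/2,B:3/2):13/4,(F:1/2,L:1/2):17/4):5/4,P:6)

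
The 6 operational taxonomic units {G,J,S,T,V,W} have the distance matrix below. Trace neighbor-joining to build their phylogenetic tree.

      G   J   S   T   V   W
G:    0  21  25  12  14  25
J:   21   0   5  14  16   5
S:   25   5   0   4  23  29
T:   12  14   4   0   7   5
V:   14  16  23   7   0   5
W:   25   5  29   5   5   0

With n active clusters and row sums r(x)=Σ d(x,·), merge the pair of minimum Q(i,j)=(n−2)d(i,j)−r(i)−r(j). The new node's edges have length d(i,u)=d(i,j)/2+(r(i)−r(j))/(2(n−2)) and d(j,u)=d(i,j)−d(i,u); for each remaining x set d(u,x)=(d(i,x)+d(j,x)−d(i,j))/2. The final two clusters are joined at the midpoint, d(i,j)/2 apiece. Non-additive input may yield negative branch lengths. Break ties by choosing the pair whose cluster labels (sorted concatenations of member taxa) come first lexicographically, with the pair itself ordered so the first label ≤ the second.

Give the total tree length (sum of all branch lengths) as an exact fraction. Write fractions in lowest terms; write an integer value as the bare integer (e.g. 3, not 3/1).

1. join J+S (d=5, Q=-127) ⇒ JS; edges |J|=-5/8, |S|=45/8
  updated: d(G,JS)=41/2, d(JS,T)=13/2, d(JS,V)=17, d(JS,W)=29/2
2. join V+W (d=5, Q=-155/2) ⇒ VW; edges |V|=17/12, |W|=43/12
  updated: d(G,VW)=17, d(JS,VW)=53/4, d(T,VW)=7/2
3. join G+VW (d=17, Q=-197/4) ⇒ GVW; edges |G|=199/16, |VW|=73/16
  updated: d(GVW,JS)=67/8, d(GVW,T)=-3/4
4. join GVW+JS (d=67/8, Q=-113/8) ⇒ GJSVW; edges |GVW|=9/16, |JS|=125/16
  updated: d(GJSVW,T)=-21/16
5. join GJSVW+T (d=-21/16) ⇒ GJSTVW; edges |GJSVW|=-21/32, |T|=-21/32
final tree: (((G:199/16,(V:17/12,W:43/12):73/16):9/16,(J:-5/8,S:45/8):125/16):-21/32,T:-21/32)
total length: 545/16

545/16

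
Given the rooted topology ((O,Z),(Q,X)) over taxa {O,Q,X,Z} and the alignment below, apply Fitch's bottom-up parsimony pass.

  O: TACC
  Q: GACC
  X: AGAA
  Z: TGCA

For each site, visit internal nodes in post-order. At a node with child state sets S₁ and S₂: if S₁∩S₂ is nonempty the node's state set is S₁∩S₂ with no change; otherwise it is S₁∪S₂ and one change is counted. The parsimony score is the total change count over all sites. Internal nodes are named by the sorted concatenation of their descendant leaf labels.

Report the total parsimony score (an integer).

[col 0] OZ: children O:{T}, Z:{T} ∩→ {T}; cost 0
[col 0] QX: children Q:{G}, X:{A} ∪→ {A,G}; cost 1
[col 0] OQXZ: children OZ:{T}, QX:{A,G} ∪→ {A,G,T}; cost 1
[col 1] OZ: children O:{A}, Z:{G} ∪→ {A,G}; cost 1
[col 1] QX: children Q:{A}, X:{G} ∪→ {A,G}; cost 1
[col 1] OQXZ: children OZ:{A,G}, QX:{A,G} ∩→ {A,G}; cost 0
[col 2] OZ: children O:{C}, Z:{C} ∩→ {C}; cost 0
[col 2] QX: children Q:{C}, X:{A} ∪→ {A,C}; cost 1
[col 2] OQXZ: children OZ:{C}, QX:{A,C} ∩→ {C}; cost 0
[col 3] OZ: children O:{C}, Z:{A} ∪→ {A,C}; cost 1
[col 3] QX: children Q:{C}, X:{A} ∪→ {A,C}; cost 1
[col 3] OQXZ: children OZ:{A,C}, QX:{A,C} ∩→ {A,C}; cost 0
per-site changes: [2, 2, 1, 2]; total = 7

7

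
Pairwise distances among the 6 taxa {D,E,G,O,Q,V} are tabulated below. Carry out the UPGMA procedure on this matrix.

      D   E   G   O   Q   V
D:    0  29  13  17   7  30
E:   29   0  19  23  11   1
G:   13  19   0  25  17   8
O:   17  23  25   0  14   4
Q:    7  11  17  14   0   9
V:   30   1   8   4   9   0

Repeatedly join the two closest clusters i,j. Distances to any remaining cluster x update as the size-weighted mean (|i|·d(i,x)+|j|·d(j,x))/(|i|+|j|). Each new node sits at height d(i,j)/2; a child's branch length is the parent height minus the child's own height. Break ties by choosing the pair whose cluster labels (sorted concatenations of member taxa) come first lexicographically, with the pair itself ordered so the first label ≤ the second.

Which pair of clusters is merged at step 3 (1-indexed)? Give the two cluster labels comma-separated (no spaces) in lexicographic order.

1. join E+V (d=1) ⇒ EV; edges |E|=1/2, |V|=1/2
  updated: d(D,EV)=59/2, d(EV,G)=27/2, d(EV,O)=27/2, d(EV,Q)=10
2. join D+Q (d=7) ⇒ DQ; edges |D|=7/2, |Q|=7/2
  updated: d(DQ,EV)=79/4, d(DQ,G)=15, d(DQ,O)=31/2
3. join EV+G (d=27/2) ⇒ EGV; edges |EV|=25/4, |G|=27/4
  updated: d(DQ,EGV)=109/6, d(EGV,O)=52/3
4. join DQ+O (d=31/2) ⇒ DOQ; edges |DQ|=17/4, |O|=31/4
  updated: d(DOQ,EGV)=161/9
5. join DOQ+EGV (d=161/9) ⇒ DEGOQV; edges |DOQ|=43/36, |EGV|=79/36
final tree: (((D:7/2,Q:7/2):17/4,O:31/4):43/36,((E:1/2,V:1/2):25/4,G:27/4):79/36)
total length: 655/18

EV,G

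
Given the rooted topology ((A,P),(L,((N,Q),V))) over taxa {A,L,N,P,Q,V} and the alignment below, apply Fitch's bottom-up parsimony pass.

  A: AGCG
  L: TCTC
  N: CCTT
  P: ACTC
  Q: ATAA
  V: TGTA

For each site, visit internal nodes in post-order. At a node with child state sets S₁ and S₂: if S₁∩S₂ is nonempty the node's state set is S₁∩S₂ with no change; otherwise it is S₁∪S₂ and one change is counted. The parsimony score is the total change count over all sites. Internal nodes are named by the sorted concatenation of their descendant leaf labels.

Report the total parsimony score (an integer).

11

AP@0: {A} ∩ {A} = {A} (intersection, +0)
NQ@0: {C} ∪ {A} = {A,C} (union, +1)
NQV@0: {A,C} ∪ {T} = {A,C,T} (union, +1)
LNQV@0: {T} ∩ {A,C,T} = {T} (intersection, +0)
ALNPQV@0: {A} ∪ {T} = {A,T} (union, +1)
AP@1: {G} ∪ {C} = {C,G} (union, +1)
NQ@1: {C} ∪ {T} = {C,T} (union, +1)
NQV@1: {C,T} ∪ {G} = {C,G,T} (union, +1)
LNQV@1: {C} ∩ {C,G,T} = {C} (intersection, +0)
ALNPQV@1: {C,G} ∩ {C} = {C} (intersection, +0)
AP@2: {C} ∪ {T} = {C,T} (union, +1)
NQ@2: {T} ∪ {A} = {A,T} (union, +1)
NQV@2: {A,T} ∩ {T} = {T} (intersection, +0)
LNQV@2: {T} ∩ {T} = {T} (intersection, +0)
ALNPQV@2: {C,T} ∩ {T} = {T} (intersection, +0)
AP@3: {G} ∪ {C} = {C,G} (union, +1)
NQ@3: {T} ∪ {A} = {A,T} (union, +1)
NQV@3: {A,T} ∩ {A} = {A} (intersection, +0)
LNQV@3: {C} ∪ {A} = {A,C} (union, +1)
ALNPQV@3: {C,G} ∩ {A,C} = {C} (intersection, +0)
per-site changes: [3, 3, 2, 3]; total = 11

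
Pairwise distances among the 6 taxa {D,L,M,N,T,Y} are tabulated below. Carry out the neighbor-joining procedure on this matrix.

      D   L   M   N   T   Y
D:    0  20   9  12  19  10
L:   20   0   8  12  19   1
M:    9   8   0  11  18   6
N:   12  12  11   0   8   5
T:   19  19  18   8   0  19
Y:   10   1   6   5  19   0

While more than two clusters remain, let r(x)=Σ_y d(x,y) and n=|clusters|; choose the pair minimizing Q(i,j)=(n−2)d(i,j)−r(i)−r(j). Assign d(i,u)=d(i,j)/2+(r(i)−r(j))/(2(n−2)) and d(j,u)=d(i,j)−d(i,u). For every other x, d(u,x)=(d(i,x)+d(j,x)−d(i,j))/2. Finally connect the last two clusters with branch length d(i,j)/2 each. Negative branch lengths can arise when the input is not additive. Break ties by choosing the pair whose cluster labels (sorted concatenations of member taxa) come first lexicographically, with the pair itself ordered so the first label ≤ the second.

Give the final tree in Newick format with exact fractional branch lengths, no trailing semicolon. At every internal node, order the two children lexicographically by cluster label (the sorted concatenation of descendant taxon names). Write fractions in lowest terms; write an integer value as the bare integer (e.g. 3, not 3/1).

iteration 1: select N,T (d=8, Q=-99); attach at lengths (-3/8, 67/8); label the merged cluster NT
  updated: d(D,NT)=23/2, d(L,NT)=23/2, d(M,NT)=21/2, d(NT,Y)=8
iteration 2: select L,Y (d=1, Q=-125/2); attach at lengths (37/12, -25/12); label the merged cluster LY
  updated: d(D,LY)=29/2, d(LY,M)=13/2, d(LY,NT)=37/4
iteration 3: select D,NT (d=23/2, Q=-173/4); attach at lengths (107/16, 77/16); label the merged cluster DNT
  updated: d(DNT,LY)=49/8, d(DNT,M)=4
iteration 4: select DNT,LY (d=49/8, Q=-133/8); attach at lengths (29/16, 69/16); label the merged cluster DLNTY
  updated: d(DLNTY,M)=35/16
iteration 5: select DLNTY,M (d=35/16); attach at lengths (35/32, 35/32); label the merged cluster DLMNTY
final tree: (((D:107/16,(N:-3/8,T:67/8):77/16):29/16,(L:37/12,Y:-25/12):69/16):35/32,M:35/32)
total length: 461/16

(((D:107/16,(N:-3/8,T:67/8):77/16):29/16,(L:37/12,Y:-25/12):69/16):35/32,M:35/32)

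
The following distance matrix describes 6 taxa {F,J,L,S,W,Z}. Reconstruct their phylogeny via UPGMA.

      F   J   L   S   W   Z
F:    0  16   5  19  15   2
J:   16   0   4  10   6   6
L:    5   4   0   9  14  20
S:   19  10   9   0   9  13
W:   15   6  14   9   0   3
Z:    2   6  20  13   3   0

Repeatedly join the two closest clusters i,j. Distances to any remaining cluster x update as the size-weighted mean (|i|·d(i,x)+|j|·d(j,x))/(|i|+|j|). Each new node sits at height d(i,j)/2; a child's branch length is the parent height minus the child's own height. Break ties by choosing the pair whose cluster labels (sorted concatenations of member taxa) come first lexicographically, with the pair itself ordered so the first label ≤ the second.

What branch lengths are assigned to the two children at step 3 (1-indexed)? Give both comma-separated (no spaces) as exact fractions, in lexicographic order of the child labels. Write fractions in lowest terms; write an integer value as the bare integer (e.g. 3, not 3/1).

7/2,9/2

step 1: merge (F,Z) at d=2; branch lengths F→1, Z→1; new cluster FZ
  updated: d(FZ,J)=11, d(FZ,L)=25/2, d(FZ,S)=16, d(FZ,W)=9
step 2: merge (J,L) at d=4; branch lengths J→2, L→2; new cluster JL
  updated: d(FZ,JL)=47/4, d(JL,S)=19/2, d(JL,W)=10
step 3: merge (FZ,W) at d=9; branch lengths FZ→7/2, W→9/2; new cluster FWZ
  updated: d(FWZ,JL)=67/6, d(FWZ,S)=41/3
step 4: merge (JL,S) at d=19/2; branch lengths JL→11/4, S→19/4; new cluster JLS
  updated: d(FWZ,JLS)=12
step 5: merge (FWZ,JLS) at d=12; branch lengths FWZ→3/2, JLS→5/4; new cluster FJLSWZ
final tree: (((F:1,Z:1):7/2,W:9/2):3/2,((J:2,L:2):11/4,S:19/4):5/4)
total length: 97/4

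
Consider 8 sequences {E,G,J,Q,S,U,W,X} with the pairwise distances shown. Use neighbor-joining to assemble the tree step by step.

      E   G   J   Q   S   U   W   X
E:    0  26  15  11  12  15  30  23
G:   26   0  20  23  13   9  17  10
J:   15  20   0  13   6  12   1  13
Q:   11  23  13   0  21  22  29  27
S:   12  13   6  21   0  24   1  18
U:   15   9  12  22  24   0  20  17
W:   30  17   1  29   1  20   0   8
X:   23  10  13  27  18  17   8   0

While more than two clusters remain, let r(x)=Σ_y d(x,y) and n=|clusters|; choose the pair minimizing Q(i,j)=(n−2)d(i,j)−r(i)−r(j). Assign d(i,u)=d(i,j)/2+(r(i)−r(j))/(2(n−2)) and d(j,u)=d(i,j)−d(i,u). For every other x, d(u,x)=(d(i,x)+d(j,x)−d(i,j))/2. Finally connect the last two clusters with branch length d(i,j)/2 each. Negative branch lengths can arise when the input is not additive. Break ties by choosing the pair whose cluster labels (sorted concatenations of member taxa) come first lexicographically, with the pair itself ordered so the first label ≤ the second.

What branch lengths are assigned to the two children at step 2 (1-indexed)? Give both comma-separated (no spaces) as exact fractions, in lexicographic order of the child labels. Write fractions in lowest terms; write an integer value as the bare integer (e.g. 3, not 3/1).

iteration 1: select E,Q (d=11, Q=-212); attach at lengths (13/3, 20/3); label the merged cluster EQ
  updated: d(EQ,G)=19, d(EQ,J)=17/2, d(EQ,S)=11, d(EQ,U)=13, d(EQ,W)=24, d(EQ,X)=39/2
iteration 2: select S,W (d=1, Q=-139); attach at lengths (7/10, 3/10); label the merged cluster SW
  updated: d(EQ,SW)=17, d(G,SW)=29/2, d(J,SW)=3, d(SW,U)=43/2, d(SW,X)=25/2
iteration 3: select J,SW (d=3, Q=-113); attach at lengths (0, 3); label the merged cluster JSW
  updated: d(EQ,JSW)=45/4, d(G,JSW)=63/4, d(JSW,U)=61/4, d(JSW,X)=45/4
iteration 4: select EQ,JSW (d=45/4, Q=-165/2); attach at lengths (43/6, 49/12); label the merged cluster EJQSW
  updated: d(EJQSW,G)=47/4, d(EJQSW,U)=17/2, d(EJQSW,X)=39/4
iteration 5: select EJQSW,U (d=17/2, Q=-95/2); attach at lengths (25/8, 43/8); label the merged cluster EJQSUW
  updated: d(EJQSUW,G)=49/8, d(EJQSUW,X)=73/8
iteration 6: select EJQSUW,G (d=49/8, Q=-101/4); attach at lengths (21/8, 7/2); label the merged cluster EGJQSUW
  updated: d(EGJQSUW,X)=13/2
iteration 7: select EGJQSUW,X (d=13/2); attach at lengths (13/4, 13/4); label the merged cluster EGJQSUWX
final tree: (((((E:13/3,Q:20/3):43/6,(J:0,(S:7/10,W:3/10):3):49/12):25/8,U:43/8):21/8,G:7/2):13/4,X:13/4)
total length: 379/8

7/10,3/10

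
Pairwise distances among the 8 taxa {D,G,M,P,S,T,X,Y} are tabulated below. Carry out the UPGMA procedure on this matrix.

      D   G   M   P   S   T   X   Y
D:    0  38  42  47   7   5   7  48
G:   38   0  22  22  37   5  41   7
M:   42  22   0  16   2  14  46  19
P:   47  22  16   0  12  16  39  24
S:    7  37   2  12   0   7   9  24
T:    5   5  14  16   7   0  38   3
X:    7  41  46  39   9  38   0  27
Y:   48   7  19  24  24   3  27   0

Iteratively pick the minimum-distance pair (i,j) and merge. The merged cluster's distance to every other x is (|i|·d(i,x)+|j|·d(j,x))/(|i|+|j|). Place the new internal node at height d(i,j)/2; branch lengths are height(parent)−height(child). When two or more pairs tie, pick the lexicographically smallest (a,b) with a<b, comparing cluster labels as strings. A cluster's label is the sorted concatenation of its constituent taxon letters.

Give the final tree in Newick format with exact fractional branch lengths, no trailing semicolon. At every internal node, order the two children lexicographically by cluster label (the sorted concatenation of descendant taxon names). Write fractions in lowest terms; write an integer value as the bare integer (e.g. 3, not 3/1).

((D:7/2,X:7/2):101/8,((G:3,(T:3/2,Y:3/2):3/2):131/18,((M:1,S:1):6,P:7):59/18):421/72)

1. join M+S (d=2) ⇒ MS; edges |M|=1, |S|=1
  updated: d(D,MS)=49/2, d(G,MS)=59/2, d(MS,P)=14, d(MS,T)=21/2, d(MS,X)=55/2, d(MS,Y)=43/2
2. join T+Y (d=3) ⇒ TY; edges |T|=3/2, |Y|=3/2
  updated: d(D,TY)=53/2, d(G,TY)=6, d(MS,TY)=16, d(P,TY)=20, d(TY,X)=65/2
3. join G+TY (d=6) ⇒ GTY; edges |G|=3, |TY|=3/2
  updated: d(D,GTY)=91/3, d(GTY,MS)=41/2, d(GTY,P)=62/3, d(GTY,X)=106/3
4. join D+X (d=7) ⇒ DX; edges |D|=7/2, |X|=7/2
  updated: d(DX,GTY)=197/6, d(DX,MS)=26, d(DX,P)=43
5. join MS+P (d=14) ⇒ MPS; edges |MS|=6, |P|=7
  updated: d(DX,MPS)=95/3, d(GTY,MPS)=185/9
6. join GTY+MPS (d=185/9) ⇒ GMPSTY; edges |GTY|=131/18, |MPS|=59/18
  updated: d(DX,GMPSTY)=129/4
7. join DX+GMPSTY (d=129/4) ⇒ DGMPSTXY; edges |DX|=101/8, |GMPSTY|=421/72
final tree: ((D:7/2,X:7/2):101/8,((G:3,(T:3/2,Y:3/2):3/2):131/18,((M:1,S:1):6,P:7):59/18):421/72)
total length: 2107/36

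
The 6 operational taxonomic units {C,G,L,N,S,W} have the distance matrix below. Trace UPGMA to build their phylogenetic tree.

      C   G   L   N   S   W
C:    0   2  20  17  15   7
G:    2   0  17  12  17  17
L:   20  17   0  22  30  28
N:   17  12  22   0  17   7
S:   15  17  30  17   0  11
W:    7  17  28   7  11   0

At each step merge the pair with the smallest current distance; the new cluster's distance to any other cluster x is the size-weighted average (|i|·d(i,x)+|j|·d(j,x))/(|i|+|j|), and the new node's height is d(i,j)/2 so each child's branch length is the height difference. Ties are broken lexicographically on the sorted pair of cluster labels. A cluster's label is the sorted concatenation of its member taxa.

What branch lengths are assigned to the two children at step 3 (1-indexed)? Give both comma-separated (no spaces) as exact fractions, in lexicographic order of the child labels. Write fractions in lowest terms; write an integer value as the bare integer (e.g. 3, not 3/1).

45/8,25/8

iteration 1: select C,G (d=2); attach at lengths (1, 1); label the merged cluster CG
  updated: d(CG,L)=37/2, d(CG,N)=29/2, d(CG,S)=16, d(CG,W)=12
iteration 2: select N,W (d=7); attach at lengths (7/2, 7/2); label the merged cluster NW
  updated: d(CG,NW)=53/4, d(L,NW)=25, d(NW,S)=14
iteration 3: select CG,NW (d=53/4); attach at lengths (45/8, 25/8); label the merged cluster CGNW
  updated: d(CGNW,L)=87/4, d(CGNW,S)=15
iteration 4: select CGNW,S (d=15); attach at lengths (7/8, 15/2); label the merged cluster CGNSW
  updated: d(CGNSW,L)=117/5
iteration 5: select CGNSW,L (d=117/5); attach at lengths (21/5, 117/10); label the merged cluster CGLNSW
final tree: ((((C:1,G:1):45/8,(N:7/2,W:7/2):25/8):7/8,S:15/2):21/5,L:117/10)
total length: 1681/40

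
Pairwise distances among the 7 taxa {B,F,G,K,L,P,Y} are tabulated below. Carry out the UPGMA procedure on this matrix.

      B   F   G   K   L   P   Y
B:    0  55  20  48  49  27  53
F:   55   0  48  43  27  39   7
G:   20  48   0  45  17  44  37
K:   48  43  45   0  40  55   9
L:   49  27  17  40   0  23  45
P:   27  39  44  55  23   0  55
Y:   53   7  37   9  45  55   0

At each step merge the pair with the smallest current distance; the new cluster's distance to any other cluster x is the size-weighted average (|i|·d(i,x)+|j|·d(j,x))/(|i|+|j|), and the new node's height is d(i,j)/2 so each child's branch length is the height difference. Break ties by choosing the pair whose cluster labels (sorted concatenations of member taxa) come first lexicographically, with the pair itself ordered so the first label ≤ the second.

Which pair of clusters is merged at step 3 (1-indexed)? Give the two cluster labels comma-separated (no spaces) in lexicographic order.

1. join F+Y (d=7) ⇒ FY; edges |F|=7/2, |Y|=7/2
  updated: d(B,FY)=54, d(FY,G)=85/2, d(FY,K)=26, d(FY,L)=36, d(FY,P)=47
2. join G+L (d=17) ⇒ GL; edges |G|=17/2, |L|=17/2
  updated: d(B,GL)=69/2, d(FY,GL)=157/4, d(GL,K)=85/2, d(GL,P)=67/2
3. join FY+K (d=26) ⇒ FKY; edges |FY|=19/2, |K|=13
  updated: d(B,FKY)=52, d(FKY,GL)=121/3, d(FKY,P)=149/3
4. join B+P (d=27) ⇒ BP; edges |B|=27/2, |P|=27/2
  updated: d(BP,FKY)=305/6, d(BP,GL)=34
5. join BP+GL (d=34) ⇒ BGLP; edges |BP|=7/2, |GL|=17/2
  updated: d(BGLP,FKY)=547/12
6. join BGLP+FKY (d=547/12) ⇒ BFGKLPY; edges |BGLP|=139/24, |FKY|=235/24
final tree: (((B:27/2,P:27/2):7/2,(G:17/2,L:17/2):17/2):139/24,((F:7/2,Y:7/2):19/2,K:13):235/24)
total length: 1213/12

FY,K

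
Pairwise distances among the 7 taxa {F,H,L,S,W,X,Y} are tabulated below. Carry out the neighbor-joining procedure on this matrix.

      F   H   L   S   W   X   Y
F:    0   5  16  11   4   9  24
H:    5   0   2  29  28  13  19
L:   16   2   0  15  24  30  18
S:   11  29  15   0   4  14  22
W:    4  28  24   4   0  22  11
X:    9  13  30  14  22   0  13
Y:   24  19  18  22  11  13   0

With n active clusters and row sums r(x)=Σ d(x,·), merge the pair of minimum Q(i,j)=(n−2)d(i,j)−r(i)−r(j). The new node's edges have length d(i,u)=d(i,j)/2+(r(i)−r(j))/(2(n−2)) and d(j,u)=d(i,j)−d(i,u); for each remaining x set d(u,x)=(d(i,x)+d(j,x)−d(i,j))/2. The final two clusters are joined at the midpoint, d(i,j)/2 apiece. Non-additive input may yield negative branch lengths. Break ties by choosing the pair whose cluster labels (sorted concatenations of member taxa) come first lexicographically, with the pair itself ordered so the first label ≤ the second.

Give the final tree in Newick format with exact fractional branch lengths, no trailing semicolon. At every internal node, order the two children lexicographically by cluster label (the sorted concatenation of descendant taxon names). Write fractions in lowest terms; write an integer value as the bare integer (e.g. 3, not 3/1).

step 1: merge (H,L) at d=2, Q=-191; branch lengths H→1/10, L→19/10; new cluster HL
  updated: d(F,HL)=19/2, d(HL,S)=21, d(HL,W)=25, d(HL,X)=41/2, d(HL,Y)=35/2
step 2: merge (S,W) at d=4, Q=-122; branch lengths S→11/4, W→5/4; new cluster SW
  updated: d(F,SW)=11/2, d(HL,SW)=21, d(SW,X)=16, d(SW,Y)=29/2
step 3: merge (F,SW) at d=11/2, Q=-177/2; branch lengths F→5/4, SW→17/4; new cluster FSW
  updated: d(FSW,HL)=25/2, d(FSW,X)=39/4, d(FSW,Y)=33/2
step 4: merge (FSW,HL) at d=25/2, Q=-257/4; branch lengths FSW→53/16, HL→147/16; new cluster FHLSW
  updated: d(FHLSW,X)=71/8, d(FHLSW,Y)=43/4
step 5: merge (FHLSW,X) at d=71/8, Q=-261/8; branch lengths FHLSW→53/16, X→89/16; new cluster FHLSWX
  updated: d(FHLSWX,Y)=119/16
step 6: merge (FHLSWX,Y) at d=119/16; branch lengths FHLSWX→119/32, Y→119/32; new cluster FHLSWXY
final tree: ((((F:5/4,(S:11/4,W:5/4):17/4):53/16,(H:1/10,L:19/10):147/16):53/16,X:89/16):119/32,Y:119/32)
total length: 645/16

((((F:5/4,(S:11/4,W:5/4):17/4):53/16,(H:1/10,L:19/10):147/16):53/16,X:89/16):119/32,Y:119/32)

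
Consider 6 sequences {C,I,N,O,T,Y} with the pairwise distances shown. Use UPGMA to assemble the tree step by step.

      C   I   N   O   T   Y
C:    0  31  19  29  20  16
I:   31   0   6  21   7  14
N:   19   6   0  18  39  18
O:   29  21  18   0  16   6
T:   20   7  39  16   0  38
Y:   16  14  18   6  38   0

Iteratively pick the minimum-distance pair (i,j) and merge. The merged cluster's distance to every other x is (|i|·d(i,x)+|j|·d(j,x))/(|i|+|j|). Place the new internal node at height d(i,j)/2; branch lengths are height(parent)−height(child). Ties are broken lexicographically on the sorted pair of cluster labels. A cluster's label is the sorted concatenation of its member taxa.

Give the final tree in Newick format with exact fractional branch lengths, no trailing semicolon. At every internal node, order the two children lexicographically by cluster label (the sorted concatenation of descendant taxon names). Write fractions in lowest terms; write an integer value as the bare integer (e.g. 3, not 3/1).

((C:10,T:10):35/16,((I:3,N:3):47/8,(O:3,Y:3):47/8):53/16)

1. join I+N (d=6) ⇒ IN; edges |I|=3, |N|=3
  updated: d(C,IN)=25, d(IN,O)=39/2, d(IN,T)=23, d(IN,Y)=16
2. join O+Y (d=6) ⇒ OY; edges |O|=3, |Y|=3
  updated: d(C,OY)=45/2, d(IN,OY)=71/4, d(OY,T)=27
3. join IN+OY (d=71/4) ⇒ INOY; edges |IN|=47/8, |OY|=47/8
  updated: d(C,INOY)=95/4, d(INOY,T)=25
4. join C+T (d=20) ⇒ CT; edges |C|=10, |T|=10
  updated: d(CT,INOY)=195/8
5. join CT+INOY (d=195/8) ⇒ CINOTY; edges |CT|=35/16, |INOY|=53/16
final tree: ((C:10,T:10):35/16,((I:3,N:3):47/8,(O:3,Y:3):47/8):53/16)
total length: 197/4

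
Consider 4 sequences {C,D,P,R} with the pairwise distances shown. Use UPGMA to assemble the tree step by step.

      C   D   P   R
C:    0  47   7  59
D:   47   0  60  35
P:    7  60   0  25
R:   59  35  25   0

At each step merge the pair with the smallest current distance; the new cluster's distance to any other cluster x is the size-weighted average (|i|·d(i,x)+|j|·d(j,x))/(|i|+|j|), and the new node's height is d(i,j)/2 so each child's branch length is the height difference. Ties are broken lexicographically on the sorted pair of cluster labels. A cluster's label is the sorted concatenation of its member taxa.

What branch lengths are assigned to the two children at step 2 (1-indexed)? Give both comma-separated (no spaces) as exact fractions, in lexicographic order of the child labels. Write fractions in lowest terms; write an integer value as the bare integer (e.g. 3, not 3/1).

1. join C+P (d=7) ⇒ CP; edges |C|=7/2, |P|=7/2
  updated: d(CP,D)=107/2, d(CP,R)=42
2. join D+R (d=35) ⇒ DR; edges |D|=35/2, |R|=35/2
  updated: d(CP,DR)=191/4
3. join CP+DR (d=191/4) ⇒ CDPR; edges |CP|=163/8, |DR|=51/8
final tree: ((C:7/2,P:7/2):163/8,(D:35/2,R:35/2):51/8)
total length: 275/4

35/2,35/2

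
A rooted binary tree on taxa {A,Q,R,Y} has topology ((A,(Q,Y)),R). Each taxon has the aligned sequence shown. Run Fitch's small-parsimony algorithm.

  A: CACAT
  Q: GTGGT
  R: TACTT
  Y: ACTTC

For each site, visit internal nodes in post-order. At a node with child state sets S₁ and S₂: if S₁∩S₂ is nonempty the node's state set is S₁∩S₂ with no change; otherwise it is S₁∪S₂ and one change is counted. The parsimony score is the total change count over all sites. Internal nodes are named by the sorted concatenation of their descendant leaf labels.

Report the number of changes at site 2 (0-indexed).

[col 0] QY: children Q:{G}, Y:{A} ∪→ {A,G}; cost 1
[col 0] AQY: children A:{C}, QY:{A,G} ∪→ {A,C,G}; cost 1
[col 0] AQRY: children AQY:{A,C,G}, R:{T} ∪→ {A,C,G,T}; cost 1
[col 1] QY: children Q:{T}, Y:{C} ∪→ {C,T}; cost 1
[col 1] AQY: children A:{A}, QY:{C,T} ∪→ {A,C,T}; cost 1
[col 1] AQRY: children AQY:{A,C,T}, R:{A} ∩→ {A}; cost 0
[col 2] QY: children Q:{G}, Y:{T} ∪→ {G,T}; cost 1
[col 2] AQY: children A:{C}, QY:{G,T} ∪→ {C,G,T}; cost 1
[col 2] AQRY: children AQY:{C,G,T}, R:{C} ∩→ {C}; cost 0
[col 3] QY: children Q:{G}, Y:{T} ∪→ {G,T}; cost 1
[col 3] AQY: children A:{A}, QY:{G,T} ∪→ {A,G,T}; cost 1
[col 3] AQRY: children AQY:{A,G,T}, R:{T} ∩→ {T}; cost 0
[col 4] QY: children Q:{T}, Y:{C} ∪→ {C,T}; cost 1
[col 4] AQY: children A:{T}, QY:{C,T} ∩→ {T}; cost 0
[col 4] AQRY: children AQY:{T}, R:{T} ∩→ {T}; cost 0
per-site changes: [3, 2, 2, 2, 1]; total = 10

2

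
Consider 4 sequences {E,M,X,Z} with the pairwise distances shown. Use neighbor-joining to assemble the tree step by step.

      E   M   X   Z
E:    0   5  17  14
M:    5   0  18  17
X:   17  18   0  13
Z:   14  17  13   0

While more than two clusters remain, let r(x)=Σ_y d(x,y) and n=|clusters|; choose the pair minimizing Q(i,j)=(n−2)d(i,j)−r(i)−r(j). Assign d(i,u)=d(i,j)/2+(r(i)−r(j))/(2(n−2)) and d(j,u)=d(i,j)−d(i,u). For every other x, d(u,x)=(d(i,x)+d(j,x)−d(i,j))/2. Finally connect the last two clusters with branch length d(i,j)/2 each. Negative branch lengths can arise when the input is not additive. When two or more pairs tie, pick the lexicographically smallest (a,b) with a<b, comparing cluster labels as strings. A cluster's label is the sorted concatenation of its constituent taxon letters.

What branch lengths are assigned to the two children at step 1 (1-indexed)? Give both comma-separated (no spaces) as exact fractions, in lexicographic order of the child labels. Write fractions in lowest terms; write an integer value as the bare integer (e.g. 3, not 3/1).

3/2,7/2

iteration 1: select E,M (d=5, Q=-66); attach at lengths (3/2, 7/2); label the merged cluster EM
  updated: d(EM,X)=15, d(EM,Z)=13
iteration 2: select EM,X (d=15, Q=-41); attach at lengths (15/2, 15/2); label the merged cluster EMX
  updated: d(EMX,Z)=11/2
iteration 3: select EMX,Z (d=11/2); attach at lengths (11/4, 11/4); label the merged cluster EMXZ
final tree: (((E:3/2,M:7/2):15/2,X:15/2):11/4,Z:11/4)
total length: 51/2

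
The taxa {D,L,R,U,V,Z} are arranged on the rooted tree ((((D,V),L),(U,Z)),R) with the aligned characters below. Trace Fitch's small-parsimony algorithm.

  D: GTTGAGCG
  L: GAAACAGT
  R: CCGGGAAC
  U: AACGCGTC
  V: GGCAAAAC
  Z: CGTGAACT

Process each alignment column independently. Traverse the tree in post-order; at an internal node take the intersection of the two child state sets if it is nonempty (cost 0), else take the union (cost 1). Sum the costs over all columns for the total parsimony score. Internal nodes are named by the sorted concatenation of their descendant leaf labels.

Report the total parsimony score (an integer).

24

site 0, node DV: D={G} ∩ V={G} → {G} (+0)
site 0, node DLV: DV={G} ∩ L={G} → {G} (+0)
site 0, node UZ: U={A} ∪ Z={C} → {A,C} (+1)
site 0, node DLUVZ: DLV={G} ∪ UZ={A,C} → {A,C,G} (+1)
site 0, node DLRUVZ: DLUVZ={A,C,G} ∩ R={C} → {C} (+0)
site 1, node DV: D={T} ∪ V={G} → {G,T} (+1)
site 1, node DLV: DV={G,T} ∪ L={A} → {A,G,T} (+1)
site 1, node UZ: U={A} ∪ Z={G} → {A,G} (+1)
site 1, node DLUVZ: DLV={A,G,T} ∩ UZ={A,G} → {A,G} (+0)
site 1, node DLRUVZ: DLUVZ={A,G} ∪ R={C} → {A,C,G} (+1)
site 2, node DV: D={T} ∪ V={C} → {C,T} (+1)
site 2, node DLV: DV={C,T} ∪ L={A} → {A,C,T} (+1)
site 2, node UZ: U={C} ∪ Z={T} → {C,T} (+1)
site 2, node DLUVZ: DLV={A,C,T} ∩ UZ={C,T} → {C,T} (+0)
site 2, node DLRUVZ: DLUVZ={C,T} ∪ R={G} → {C,G,T} (+1)
site 3, node DV: D={G} ∪ V={A} → {A,G} (+1)
site 3, node DLV: DV={A,G} ∩ L={A} → {A} (+0)
site 3, node UZ: U={G} ∩ Z={G} → {G} (+0)
site 3, node DLUVZ: DLV={A} ∪ UZ={G} → {A,G} (+1)
site 3, node DLRUVZ: DLUVZ={A,G} ∩ R={G} → {G} (+0)
site 4, node DV: D={A} ∩ V={A} → {A} (+0)
site 4, node DLV: DV={A} ∪ L={C} → {A,C} (+1)
site 4, node UZ: U={C} ∪ Z={A} → {A,C} (+1)
site 4, node DLUVZ: DLV={A,C} ∩ UZ={A,C} → {A,C} (+0)
site 4, node DLRUVZ: DLUVZ={A,C} ∪ R={G} → {A,C,G} (+1)
site 5, node DV: D={G} ∪ V={A} → {A,G} (+1)
site 5, node DLV: DV={A,G} ∩ L={A} → {A} (+0)
site 5, node UZ: U={G} ∪ Z={A} → {A,G} (+1)
site 5, node DLUVZ: DLV={A} ∩ UZ={A,G} → {A} (+0)
site 5, node DLRUVZ: DLUVZ={A} ∩ R={A} → {A} (+0)
site 6, node DV: D={C} ∪ V={A} → {A,C} (+1)
site 6, node DLV: DV={A,C} ∪ L={G} → {A,C,G} (+1)
site 6, node UZ: U={T} ∪ Z={C} → {C,T} (+1)
site 6, node DLUVZ: DLV={A,C,G} ∩ UZ={C,T} → {C} (+0)
site 6, node DLRUVZ: DLUVZ={C} ∪ R={A} → {A,C} (+1)
site 7, node DV: D={G} ∪ V={C} → {C,G} (+1)
site 7, node DLV: DV={C,G} ∪ L={T} → {C,G,T} (+1)
site 7, node UZ: U={C} ∪ Z={T} → {C,T} (+1)
site 7, node DLUVZ: DLV={C,G,T} ∩ UZ={C,T} → {C,T} (+0)
site 7, node DLRUVZ: DLUVZ={C,T} ∩ R={C} → {C} (+0)
per-site changes: [2, 4, 4, 2, 3, 2, 4, 3]; total = 24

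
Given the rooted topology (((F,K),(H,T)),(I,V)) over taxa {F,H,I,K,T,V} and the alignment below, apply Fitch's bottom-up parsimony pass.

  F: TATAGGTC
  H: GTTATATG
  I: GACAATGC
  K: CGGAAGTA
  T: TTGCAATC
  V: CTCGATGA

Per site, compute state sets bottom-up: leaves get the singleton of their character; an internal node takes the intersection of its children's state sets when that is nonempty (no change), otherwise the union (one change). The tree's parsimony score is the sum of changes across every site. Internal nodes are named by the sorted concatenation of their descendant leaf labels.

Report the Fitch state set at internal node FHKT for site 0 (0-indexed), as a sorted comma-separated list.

FK@0: {T} ∪ {C} = {C,T} (union, +1)
HT@0: {G} ∪ {T} = {G,T} (union, +1)
FHKT@0: {C,T} ∩ {G,T} = {T} (intersection, +0)
IV@0: {G} ∪ {C} = {C,G} (union, +1)
FHIKTV@0: {T} ∪ {C,G} = {C,G,T} (union, +1)
FK@1: {A} ∪ {G} = {A,G} (union, +1)
HT@1: {T} ∩ {T} = {T} (intersection, +0)
FHKT@1: {A,G} ∪ {T} = {A,G,T} (union, +1)
IV@1: {A} ∪ {T} = {A,T} (union, +1)
FHIKTV@1: {A,G,T} ∩ {A,T} = {A,T} (intersection, +0)
FK@2: {T} ∪ {G} = {G,T} (union, +1)
HT@2: {T} ∪ {G} = {G,T} (union, +1)
FHKT@2: {G,T} ∩ {G,T} = {G,T} (intersection, +0)
IV@2: {C} ∩ {C} = {C} (intersection, +0)
FHIKTV@2: {G,T} ∪ {C} = {C,G,T} (union, +1)
FK@3: {A} ∩ {A} = {A} (intersection, +0)
HT@3: {A} ∪ {C} = {A,C} (union, +1)
FHKT@3: {A} ∩ {A,C} = {A} (intersection, +0)
IV@3: {A} ∪ {G} = {A,G} (union, +1)
FHIKTV@3: {A} ∩ {A,G} = {A} (intersection, +0)
FK@4: {G} ∪ {A} = {A,G} (union, +1)
HT@4: {T} ∪ {A} = {A,T} (union, +1)
FHKT@4: {A,G} ∩ {A,T} = {A} (intersection, +0)
IV@4: {A} ∩ {A} = {A} (intersection, +0)
FHIKTV@4: {A} ∩ {A} = {A} (intersection, +0)
FK@5: {G} ∩ {G} = {G} (intersection, +0)
HT@5: {A} ∩ {A} = {A} (intersection, +0)
FHKT@5: {G} ∪ {A} = {A,G} (union, +1)
IV@5: {T} ∩ {T} = {T} (intersection, +0)
FHIKTV@5: {A,G} ∪ {T} = {A,G,T} (union, +1)
FK@6: {T} ∩ {T} = {T} (intersection, +0)
HT@6: {T} ∩ {T} = {T} (intersection, +0)
FHKT@6: {T} ∩ {T} = {T} (intersection, +0)
IV@6: {G} ∩ {G} = {G} (intersection, +0)
FHIKTV@6: {T} ∪ {G} = {G,T} (union, +1)
FK@7: {C} ∪ {A} = {A,C} (union, +1)
HT@7: {G} ∪ {C} = {C,G} (union, +1)
FHKT@7: {A,C} ∩ {C,G} = {C} (intersection, +0)
IV@7: {C} ∪ {A} = {A,C} (union, +1)
FHIKTV@7: {C} ∩ {A,C} = {C} (intersection, +0)
per-site changes: [4, 3, 3, 2, 2, 2, 1, 3]; total = 20

T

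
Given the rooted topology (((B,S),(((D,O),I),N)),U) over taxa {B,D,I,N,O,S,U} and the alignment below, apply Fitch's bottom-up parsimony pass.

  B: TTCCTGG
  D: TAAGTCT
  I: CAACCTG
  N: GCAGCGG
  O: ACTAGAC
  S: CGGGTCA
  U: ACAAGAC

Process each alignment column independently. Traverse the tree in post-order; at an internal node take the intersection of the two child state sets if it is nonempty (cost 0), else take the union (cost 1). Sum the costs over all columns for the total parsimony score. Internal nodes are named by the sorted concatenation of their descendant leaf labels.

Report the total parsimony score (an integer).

29

[col 0] BS: children B:{T}, S:{C} ∪→ {C,T}; cost 1
[col 0] DO: children D:{T}, O:{A} ∪→ {A,T}; cost 1
[col 0] DIO: children DO:{A,T}, I:{C} ∪→ {A,C,T}; cost 1
[col 0] DINO: children DIO:{A,C,T}, N:{G} ∪→ {A,C,G,T}; cost 1
[col 0] BDINOS: children BS:{C,T}, DINO:{A,C,G,T} ∩→ {C,T}; cost 0
[col 0] BDINOSU: children BDINOS:{C,T}, U:{A} ∪→ {A,C,T}; cost 1
[col 1] BS: children B:{T}, S:{G} ∪→ {G,T}; cost 1
[col 1] DO: children D:{A}, O:{C} ∪→ {A,C}; cost 1
[col 1] DIO: children DO:{A,C}, I:{A} ∩→ {A}; cost 0
[col 1] DINO: children DIO:{A}, N:{C} ∪→ {A,C}; cost 1
[col 1] BDINOS: children BS:{G,T}, DINO:{A,C} ∪→ {A,C,G,T}; cost 1
[col 1] BDINOSU: children BDINOS:{A,C,G,T}, U:{C} ∩→ {C}; cost 0
[col 2] BS: children B:{C}, S:{G} ∪→ {C,G}; cost 1
[col 2] DO: children D:{A}, O:{T} ∪→ {A,T}; cost 1
[col 2] DIO: children DO:{A,T}, I:{A} ∩→ {A}; cost 0
[col 2] DINO: children DIO:{A}, N:{A} ∩→ {A}; cost 0
[col 2] BDINOS: children BS:{C,G}, DINO:{A} ∪→ {A,C,G}; cost 1
[col 2] BDINOSU: children BDINOS:{A,C,G}, U:{A} ∩→ {A}; cost 0
[col 3] BS: children B:{C}, S:{G} ∪→ {C,G}; cost 1
[col 3] DO: children D:{G}, O:{A} ∪→ {A,G}; cost 1
[col 3] DIO: children DO:{A,G}, I:{C} ∪→ {A,C,G}; cost 1
[col 3] DINO: children DIO:{A,C,G}, N:{G} ∩→ {G}; cost 0
[col 3] BDINOS: children BS:{C,G}, DINO:{G} ∩→ {G}; cost 0
[col 3] BDINOSU: children BDINOS:{G}, U:{A} ∪→ {A,G}; cost 1
[col 4] BS: children B:{T}, S:{T} ∩→ {T}; cost 0
[col 4] DO: children D:{T}, O:{G} ∪→ {G,T}; cost 1
[col 4] DIO: children DO:{G,T}, I:{C} ∪→ {C,G,T}; cost 1
[col 4] DINO: children DIO:{C,G,T}, N:{C} ∩→ {C}; cost 0
[col 4] BDINOS: children BS:{T}, DINO:{C} ∪→ {C,T}; cost 1
[col 4] BDINOSU: children BDINOS:{C,T}, U:{G} ∪→ {C,G,T}; cost 1
[col 5] BS: children B:{G}, S:{C} ∪→ {C,G}; cost 1
[col 5] DO: children D:{C}, O:{A} ∪→ {A,C}; cost 1
[col 5] DIO: children DO:{A,C}, I:{T} ∪→ {A,C,T}; cost 1
[col 5] DINO: children DIO:{A,C,T}, N:{G} ∪→ {A,C,G,T}; cost 1
[col 5] BDINOS: children BS:{C,G}, DINO:{A,C,G,T} ∩→ {C,G}; cost 0
[col 5] BDINOSU: children BDINOS:{C,G}, U:{A} ∪→ {A,C,G}; cost 1
[col 6] BS: children B:{G}, S:{A} ∪→ {A,G}; cost 1
[col 6] DO: children D:{T}, O:{C} ∪→ {C,T}; cost 1
[col 6] DIO: children DO:{C,T}, I:{G} ∪→ {C,G,T}; cost 1
[col 6] DINO: children DIO:{C,G,T}, N:{G} ∩→ {G}; cost 0
[col 6] BDINOS: children BS:{A,G}, DINO:{G} ∩→ {G}; cost 0
[col 6] BDINOSU: children BDINOS:{G}, U:{C} ∪→ {C,G}; cost 1
per-site changes: [5, 4, 3, 4, 4, 5, 4]; total = 29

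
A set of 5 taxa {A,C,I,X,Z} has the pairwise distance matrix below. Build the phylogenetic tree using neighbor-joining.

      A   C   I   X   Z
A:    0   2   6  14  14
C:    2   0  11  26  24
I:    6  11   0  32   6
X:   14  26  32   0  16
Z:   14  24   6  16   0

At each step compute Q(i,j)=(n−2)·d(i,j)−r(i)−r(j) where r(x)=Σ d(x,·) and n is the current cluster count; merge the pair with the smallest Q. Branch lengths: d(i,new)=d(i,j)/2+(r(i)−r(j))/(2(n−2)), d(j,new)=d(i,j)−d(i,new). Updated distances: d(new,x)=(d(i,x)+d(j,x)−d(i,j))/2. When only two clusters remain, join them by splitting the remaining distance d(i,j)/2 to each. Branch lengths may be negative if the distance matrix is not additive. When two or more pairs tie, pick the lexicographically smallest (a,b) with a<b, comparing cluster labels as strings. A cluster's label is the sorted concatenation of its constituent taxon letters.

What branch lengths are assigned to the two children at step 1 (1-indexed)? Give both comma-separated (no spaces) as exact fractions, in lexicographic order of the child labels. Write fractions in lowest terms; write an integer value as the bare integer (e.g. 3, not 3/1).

38/3,10/3

iteration 1: select X,Z (d=16, Q=-100); attach at lengths (38/3, 10/3); label the merged cluster XZ
  updated: d(A,XZ)=6, d(C,XZ)=17, d(I,XZ)=11
iteration 2: select A,C (d=2, Q=-40); attach at lengths (-3, 5); label the merged cluster AC
  updated: d(AC,I)=15/2, d(AC,XZ)=21/2
iteration 3: select AC,I (d=15/2, Q=-29); attach at lengths (7/2, 4); label the merged cluster ACI
  updated: d(ACI,XZ)=7
iteration 4: select ACI,XZ (d=7); attach at lengths (7/2, 7/2); label the merged cluster ACIXZ
final tree: (((A:-3,C:5):7/2,I:4):7/2,(X:38/3,Z:10/3):7/2)
total length: 65/2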